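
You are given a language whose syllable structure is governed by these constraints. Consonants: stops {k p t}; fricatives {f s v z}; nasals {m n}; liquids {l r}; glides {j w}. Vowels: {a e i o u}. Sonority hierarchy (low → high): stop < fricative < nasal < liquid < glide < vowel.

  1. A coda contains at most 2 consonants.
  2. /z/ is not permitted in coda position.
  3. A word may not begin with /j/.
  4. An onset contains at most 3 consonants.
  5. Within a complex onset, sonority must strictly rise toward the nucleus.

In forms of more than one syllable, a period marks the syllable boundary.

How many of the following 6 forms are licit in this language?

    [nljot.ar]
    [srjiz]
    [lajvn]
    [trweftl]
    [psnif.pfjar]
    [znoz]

2

[nljot.ar] — σ1 onset /nlj/ (3→4→5 rises), coda /t/ ok; σ2 onset /∅/, coda /r/ ok → licit
[srjiz] — violates constraint 2: syllable 1 coda contains /z/ → illicit
[lajvn] — violates constraint 1: syllable 1 coda /jvn/ has 3 consonants (> 2) → illicit
[trweftl] — violates constraint 1: syllable 1 coda /ftl/ has 3 consonants (> 2) → illicit
[psnif.pfjar] — σ1 onset /psn/ (1→2→3 rises), coda /f/ ok; σ2 onset /pfj/ (1→2→5 rises), coda /r/ ok → licit
[znoz] — violates constraint 2: syllable 1 coda contains /z/ → illicit
Licit: [nljot.ar], [psnif.pfjar] → 2.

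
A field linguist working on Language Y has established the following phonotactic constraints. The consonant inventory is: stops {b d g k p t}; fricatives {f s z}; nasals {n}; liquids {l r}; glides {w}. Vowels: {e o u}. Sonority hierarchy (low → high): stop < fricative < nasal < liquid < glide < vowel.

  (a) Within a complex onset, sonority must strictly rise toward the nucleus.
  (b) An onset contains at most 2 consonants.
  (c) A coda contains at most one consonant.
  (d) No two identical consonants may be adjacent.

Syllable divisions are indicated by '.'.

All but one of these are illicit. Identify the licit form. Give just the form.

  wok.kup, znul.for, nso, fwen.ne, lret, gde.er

znul.for

wok.kup — violates constraint (d): adjacent identical consonants /kk/ → illicit
znul.for — σ1 onset /zn/ (2→3 rises), coda /l/ ok; σ2 onset /f/, coda /r/ ok → licit
nso — violates constraint (a): syllable 1 onset /ns/: /n/ (nasal, 3) → /s/ (fricative, 2) does not rise → illicit
fwen.ne — violates constraint (d): adjacent identical consonants /nn/ → illicit
lret — violates constraint (a): syllable 1 onset /lr/: /l/ (liquid, 4) → /r/ (liquid, 4) does not rise → illicit
gde.er — violates constraint (a): syllable 1 onset /gd/: /g/ (stop, 1) → /d/ (stop, 1) does not rise → illicit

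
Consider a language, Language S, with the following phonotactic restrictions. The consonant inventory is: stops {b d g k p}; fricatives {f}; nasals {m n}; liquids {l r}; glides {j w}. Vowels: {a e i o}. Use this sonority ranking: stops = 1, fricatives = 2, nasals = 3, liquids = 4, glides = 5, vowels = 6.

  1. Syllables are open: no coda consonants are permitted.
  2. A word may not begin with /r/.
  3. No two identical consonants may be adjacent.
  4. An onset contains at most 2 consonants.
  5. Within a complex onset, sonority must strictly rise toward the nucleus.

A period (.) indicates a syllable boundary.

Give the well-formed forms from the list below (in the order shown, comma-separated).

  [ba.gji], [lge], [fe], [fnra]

[ba.gji], [fe]

[ba.gji] — σ1 onset /b/, coda /∅/ ok; σ2 onset /gj/ (1→5 rises), coda /∅/ ok → well-formed
[lge] — violates constraint 5: syllable 1 onset /lg/: /l/ (liquid, 4) → /g/ (stop, 1) does not rise → ill-formed
[fe] — σ1 onset /f/, coda /∅/ ok → well-formed
[fnra] — violates constraint 4: syllable 1 onset /fnr/ has 3 consonants (> 2) → ill-formed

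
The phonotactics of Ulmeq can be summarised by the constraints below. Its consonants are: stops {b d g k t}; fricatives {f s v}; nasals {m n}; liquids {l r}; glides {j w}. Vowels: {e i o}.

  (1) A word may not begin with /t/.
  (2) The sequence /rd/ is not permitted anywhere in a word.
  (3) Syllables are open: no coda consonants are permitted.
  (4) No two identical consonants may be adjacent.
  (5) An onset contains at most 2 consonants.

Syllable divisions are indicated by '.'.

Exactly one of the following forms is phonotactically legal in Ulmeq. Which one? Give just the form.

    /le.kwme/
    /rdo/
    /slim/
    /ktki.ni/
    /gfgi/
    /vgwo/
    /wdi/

/wdi/

/le.kwme/ — violates constraint 5: syllable 2 onset /kwm/ has 3 consonants (> 2) → phonotactically illegal
/rdo/ — violates constraint 2: contains banned sequence /rd/ → phonotactically illegal
/slim/ — violates constraint 3: syllable 1 coda /m/ has 1 consonant (> 0) → phonotactically illegal
/ktki.ni/ — violates constraint 5: syllable 1 onset /ktk/ has 3 consonants (> 2) → phonotactically illegal
/gfgi/ — violates constraint 5: syllable 1 onset /gfg/ has 3 consonants (> 2) → phonotactically illegal
/vgwo/ — violates constraint 5: syllable 1 onset /vgw/ has 3 consonants (> 2) → phonotactically illegal
/wdi/ — σ1 onset /wd/ (2C), coda /∅/ ok → phonotactically legal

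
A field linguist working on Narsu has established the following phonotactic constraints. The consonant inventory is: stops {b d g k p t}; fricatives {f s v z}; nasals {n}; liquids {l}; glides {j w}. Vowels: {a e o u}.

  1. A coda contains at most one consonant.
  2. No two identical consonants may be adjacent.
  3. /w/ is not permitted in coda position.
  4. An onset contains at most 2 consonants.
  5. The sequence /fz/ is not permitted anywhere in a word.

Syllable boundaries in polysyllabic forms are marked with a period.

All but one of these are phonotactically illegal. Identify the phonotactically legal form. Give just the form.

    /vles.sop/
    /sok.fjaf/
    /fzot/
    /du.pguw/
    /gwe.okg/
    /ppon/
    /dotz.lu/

/vles.sop/ — violates constraint 2: adjacent identical consonants /ss/ → phonotactically illegal
/sok.fjaf/ — σ1 onset /s/, coda /k/ ok; σ2 onset /fj/ (2C), coda /f/ ok → phonotactically legal
/fzot/ — violates constraint 5: contains banned sequence /fz/ → phonotactically illegal
/du.pguw/ — violates constraint 3: syllable 2 coda contains /w/ → phonotactically illegal
/gwe.okg/ — violates constraint 1: syllable 2 coda /kg/ has 2 consonants (> 1) → phonotactically illegal
/ppon/ — violates constraint 2: adjacent identical consonants /pp/ → phonotactically illegal
/dotz.lu/ — violates constraint 1: syllable 1 coda /tz/ has 2 consonants (> 1) → phonotactically illegal

/sok.fjaf/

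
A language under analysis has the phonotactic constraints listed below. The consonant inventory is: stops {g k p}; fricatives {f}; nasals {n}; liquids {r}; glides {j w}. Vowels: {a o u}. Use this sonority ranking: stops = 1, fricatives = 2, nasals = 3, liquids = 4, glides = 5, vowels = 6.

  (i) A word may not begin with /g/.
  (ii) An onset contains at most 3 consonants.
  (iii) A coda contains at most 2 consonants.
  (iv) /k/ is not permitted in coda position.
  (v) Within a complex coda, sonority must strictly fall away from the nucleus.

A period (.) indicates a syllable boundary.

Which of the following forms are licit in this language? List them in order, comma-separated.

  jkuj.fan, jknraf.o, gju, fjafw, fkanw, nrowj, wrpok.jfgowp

jkuj.fan

jkuj.fan — σ1 onset /jk/ (2C), coda /j/ ok; σ2 onset /f/, coda /n/ ok → licit
jknraf.o — violates constraint (ii): syllable 1 onset /jknr/ has 4 consonants (> 3) → illicit
gju — violates constraint (i): word begins with /g/ → illicit
fjafw — violates constraint (v): syllable 1 coda /fw/: /f/ (fricative, 2) → /w/ (glide, 5) does not fall → illicit
fkanw — violates constraint (v): syllable 1 coda /nw/: /n/ (nasal, 3) → /w/ (glide, 5) does not fall → illicit
nrowj — violates constraint (v): syllable 1 coda /wj/: /w/ (glide, 5) → /j/ (glide, 5) does not fall → illicit
wrpok.jfgowp — violates constraint (iv): syllable 1 coda contains /k/ → illicit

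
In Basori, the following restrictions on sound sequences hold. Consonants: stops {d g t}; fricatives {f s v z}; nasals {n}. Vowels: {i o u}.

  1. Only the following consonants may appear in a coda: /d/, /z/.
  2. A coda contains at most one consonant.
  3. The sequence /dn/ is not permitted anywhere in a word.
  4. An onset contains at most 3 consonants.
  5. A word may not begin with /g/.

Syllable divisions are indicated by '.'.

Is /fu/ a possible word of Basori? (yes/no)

/fu/ — σ1 onset /f/, coda /∅/ ok → licit

yes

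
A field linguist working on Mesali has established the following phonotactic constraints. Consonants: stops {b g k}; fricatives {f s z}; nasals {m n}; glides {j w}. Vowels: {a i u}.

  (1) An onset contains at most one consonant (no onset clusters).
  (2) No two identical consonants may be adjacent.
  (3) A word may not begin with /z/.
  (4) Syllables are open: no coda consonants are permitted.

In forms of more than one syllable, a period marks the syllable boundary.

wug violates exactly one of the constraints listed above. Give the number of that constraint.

wug: syllable 1 coda /g/ has 1 consonant (> 0).
This is a violation of constraint 4: "Syllables are open: no coda consonants are permitted."
The remaining constraints (1, 2, 3) are satisfied.

4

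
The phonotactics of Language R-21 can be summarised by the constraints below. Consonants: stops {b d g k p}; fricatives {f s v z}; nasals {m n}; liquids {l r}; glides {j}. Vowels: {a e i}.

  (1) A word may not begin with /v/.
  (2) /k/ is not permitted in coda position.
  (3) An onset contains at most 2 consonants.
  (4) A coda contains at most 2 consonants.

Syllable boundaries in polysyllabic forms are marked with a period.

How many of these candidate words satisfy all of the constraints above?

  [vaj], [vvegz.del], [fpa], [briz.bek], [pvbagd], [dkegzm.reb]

1

[vaj] — violates constraint 1: word begins with /v/ → phonotactically illegal
[vvegz.del] — violates constraint 1: word begins with /v/ → phonotactically illegal
[fpa] — σ1 onset /fp/ (2C), coda /∅/ ok → phonotactically legal
[briz.bek] — violates constraint 2: syllable 2 coda contains /k/ → phonotactically illegal
[pvbagd] — violates constraint 3: syllable 1 onset /pvb/ has 3 consonants (> 2) → phonotactically illegal
[dkegzm.reb] — violates constraint 4: syllable 1 coda /gzm/ has 3 consonants (> 2) → phonotactically illegal
Phonotactically legal: [fpa] → 1.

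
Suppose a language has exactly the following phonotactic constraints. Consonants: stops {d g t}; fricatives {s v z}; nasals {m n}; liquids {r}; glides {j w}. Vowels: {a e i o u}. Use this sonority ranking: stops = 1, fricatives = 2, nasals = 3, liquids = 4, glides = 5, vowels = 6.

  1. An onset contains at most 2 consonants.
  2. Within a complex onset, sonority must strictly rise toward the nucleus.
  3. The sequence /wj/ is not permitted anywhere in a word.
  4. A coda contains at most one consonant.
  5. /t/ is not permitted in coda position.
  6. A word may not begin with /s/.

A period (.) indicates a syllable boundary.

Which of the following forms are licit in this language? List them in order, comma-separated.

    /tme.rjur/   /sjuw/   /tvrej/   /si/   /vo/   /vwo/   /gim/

/tme.rjur/, /vo/, /vwo/, /gim/

/tme.rjur/ — σ1 onset /tm/ (1→3 rises), coda /∅/ ok; σ2 onset /rj/ (4→5 rises), coda /r/ ok → licit
/sjuw/ — violates constraint 6: word begins with /s/ → illicit
/tvrej/ — violates constraint 1: syllable 1 onset /tvr/ has 3 consonants (> 2) → illicit
/si/ — violates constraint 6: word begins with /s/ → illicit
/vo/ — σ1 onset /v/, coda /∅/ ok → licit
/vwo/ — σ1 onset /vw/ (2→5 rises), coda /∅/ ok → licit
/gim/ — σ1 onset /g/, coda /m/ ok → licit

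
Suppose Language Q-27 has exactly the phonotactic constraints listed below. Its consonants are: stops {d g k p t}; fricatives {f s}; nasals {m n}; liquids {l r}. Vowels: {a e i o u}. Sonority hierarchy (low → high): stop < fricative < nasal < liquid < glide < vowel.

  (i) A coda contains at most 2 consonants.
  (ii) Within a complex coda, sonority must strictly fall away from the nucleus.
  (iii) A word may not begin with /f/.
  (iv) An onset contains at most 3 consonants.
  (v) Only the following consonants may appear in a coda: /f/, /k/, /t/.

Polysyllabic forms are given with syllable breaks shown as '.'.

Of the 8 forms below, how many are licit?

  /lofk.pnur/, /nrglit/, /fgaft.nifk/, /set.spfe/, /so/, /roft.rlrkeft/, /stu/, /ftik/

/lofk.pnur/ — violates constraint (v): syllable 2 coda contains /r/, which is not a licensed coda consonant → illicit
/nrglit/ — violates constraint (iv): syllable 1 onset /nrgl/ has 4 consonants (> 3) → illicit
/fgaft.nifk/ — violates constraint (iii): word begins with /f/ → illicit
/set.spfe/ — σ1 onset /s/, coda /t/ ok; σ2 onset /spf/ (3C), coda /∅/ ok → licit
/so/ — σ1 onset /s/, coda /∅/ ok → licit
/roft.rlrkeft/ — violates constraint (iv): syllable 2 onset /rlrk/ has 4 consonants (> 3) → illicit
/stu/ — σ1 onset /st/ (2C), coda /∅/ ok → licit
/ftik/ — violates constraint (iii): word begins with /f/ → illicit
Licit: /set.spfe/, /so/, /stu/ → 3.

3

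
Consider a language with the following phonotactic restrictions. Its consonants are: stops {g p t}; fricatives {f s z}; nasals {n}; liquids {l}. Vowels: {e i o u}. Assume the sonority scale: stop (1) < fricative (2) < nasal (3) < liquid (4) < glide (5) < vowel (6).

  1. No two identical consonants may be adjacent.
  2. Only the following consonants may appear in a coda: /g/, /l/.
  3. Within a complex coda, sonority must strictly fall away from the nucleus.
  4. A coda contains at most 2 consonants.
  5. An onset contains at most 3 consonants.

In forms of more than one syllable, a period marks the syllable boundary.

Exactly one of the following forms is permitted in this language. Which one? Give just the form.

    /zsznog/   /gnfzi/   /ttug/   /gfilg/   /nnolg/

/gfilg/

/zsznog/ — violates constraint 5: syllable 1 onset /zszn/ has 4 consonants (> 3) → not permitted
/gnfzi/ — violates constraint 5: syllable 1 onset /gnfz/ has 4 consonants (> 3) → not permitted
/ttug/ — violates constraint 1: adjacent identical consonants /tt/ → not permitted
/gfilg/ — σ1 onset /gf/ (2C), coda /lg/ (4→1 falls) ok → permitted
/nnolg/ — violates constraint 1: adjacent identical consonants /nn/ → not permitted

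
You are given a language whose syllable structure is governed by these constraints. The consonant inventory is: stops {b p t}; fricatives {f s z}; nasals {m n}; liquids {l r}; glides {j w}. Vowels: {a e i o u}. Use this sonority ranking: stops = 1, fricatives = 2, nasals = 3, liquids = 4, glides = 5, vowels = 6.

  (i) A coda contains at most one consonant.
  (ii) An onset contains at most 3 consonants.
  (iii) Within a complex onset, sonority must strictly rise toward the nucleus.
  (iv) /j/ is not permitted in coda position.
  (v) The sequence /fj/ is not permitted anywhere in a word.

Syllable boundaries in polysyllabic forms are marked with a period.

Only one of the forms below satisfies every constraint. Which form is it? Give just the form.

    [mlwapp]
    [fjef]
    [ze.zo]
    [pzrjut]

[mlwapp] — violates constraint (i): syllable 1 coda /pp/ has 2 consonants (> 1) → phonotactically illegal
[fjef] — violates constraint (v): contains banned sequence /fj/ → phonotactically illegal
[ze.zo] — σ1 onset /z/, coda /∅/ ok; σ2 onset /z/, coda /∅/ ok → phonotactically legal
[pzrjut] — violates constraint (ii): syllable 1 onset /pzrj/ has 4 consonants (> 3) → phonotactically illegal

[ze.zo]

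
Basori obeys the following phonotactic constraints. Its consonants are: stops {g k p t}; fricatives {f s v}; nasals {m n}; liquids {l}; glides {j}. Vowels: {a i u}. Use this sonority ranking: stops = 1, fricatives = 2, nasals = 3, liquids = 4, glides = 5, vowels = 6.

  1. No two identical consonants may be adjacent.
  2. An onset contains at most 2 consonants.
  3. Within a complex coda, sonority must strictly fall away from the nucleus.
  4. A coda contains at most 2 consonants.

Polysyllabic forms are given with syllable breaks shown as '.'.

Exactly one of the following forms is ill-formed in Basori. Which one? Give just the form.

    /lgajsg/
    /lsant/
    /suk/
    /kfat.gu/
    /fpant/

/lgajsg/

/lgajsg/ — violates constraint 4: syllable 1 coda /jsg/ has 3 consonants (> 2) → ill-formed
/lsant/ — σ1 onset /ls/ (2C), coda /nt/ (3→1 falls) ok → well-formed
/suk/ — σ1 onset /s/, coda /k/ ok → well-formed
/kfat.gu/ — σ1 onset /kf/ (2C), coda /t/ ok; σ2 onset /g/, coda /∅/ ok → well-formed
/fpant/ — σ1 onset /fp/ (2C), coda /nt/ (3→1 falls) ok → well-formed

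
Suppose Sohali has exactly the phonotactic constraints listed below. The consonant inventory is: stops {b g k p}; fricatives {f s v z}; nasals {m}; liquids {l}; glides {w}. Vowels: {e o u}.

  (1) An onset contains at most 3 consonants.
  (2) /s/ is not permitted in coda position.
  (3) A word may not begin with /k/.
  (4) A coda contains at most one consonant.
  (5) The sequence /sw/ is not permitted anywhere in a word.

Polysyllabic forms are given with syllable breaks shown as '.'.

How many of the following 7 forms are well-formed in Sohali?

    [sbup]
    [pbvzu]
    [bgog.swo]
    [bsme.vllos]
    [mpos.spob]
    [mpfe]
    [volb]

2

[sbup] — σ1 onset /sb/ (2C), coda /p/ ok → well-formed
[pbvzu] — violates constraint 1: syllable 1 onset /pbvz/ has 4 consonants (> 3) → ill-formed
[bgog.swo] — violates constraint 5: contains banned sequence /sw/ → ill-formed
[bsme.vllos] — violates constraint 2: syllable 2 coda contains /s/ → ill-formed
[mpos.spob] — violates constraint 2: syllable 1 coda contains /s/ → ill-formed
[mpfe] — σ1 onset /mpf/ (3C), coda /∅/ ok → well-formed
[volb] — violates constraint 4: syllable 1 coda /lb/ has 2 consonants (> 1) → ill-formed
Well-formed: [sbup], [mpfe] → 2.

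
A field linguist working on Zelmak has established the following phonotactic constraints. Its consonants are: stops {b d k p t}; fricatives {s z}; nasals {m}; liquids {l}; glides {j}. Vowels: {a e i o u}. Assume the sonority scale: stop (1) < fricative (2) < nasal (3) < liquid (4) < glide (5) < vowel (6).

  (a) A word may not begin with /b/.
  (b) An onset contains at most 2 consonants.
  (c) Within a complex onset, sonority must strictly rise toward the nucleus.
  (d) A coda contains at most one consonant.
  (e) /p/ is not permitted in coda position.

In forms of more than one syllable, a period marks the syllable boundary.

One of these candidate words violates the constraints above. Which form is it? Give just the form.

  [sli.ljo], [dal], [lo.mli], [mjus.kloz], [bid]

[sli.ljo] — σ1 onset /sl/ (2→4 rises), coda /∅/ ok; σ2 onset /lj/ (4→5 rises), coda /∅/ ok → permitted
[dal] — σ1 onset /d/, coda /l/ ok → permitted
[lo.mli] — σ1 onset /l/, coda /∅/ ok; σ2 onset /ml/ (3→4 rises), coda /∅/ ok → permitted
[mjus.kloz] — σ1 onset /mj/ (3→5 rises), coda /s/ ok; σ2 onset /kl/ (1→4 rises), coda /z/ ok → permitted
[bid] — violates constraint (a): word begins with /b/ → not permitted

[bid]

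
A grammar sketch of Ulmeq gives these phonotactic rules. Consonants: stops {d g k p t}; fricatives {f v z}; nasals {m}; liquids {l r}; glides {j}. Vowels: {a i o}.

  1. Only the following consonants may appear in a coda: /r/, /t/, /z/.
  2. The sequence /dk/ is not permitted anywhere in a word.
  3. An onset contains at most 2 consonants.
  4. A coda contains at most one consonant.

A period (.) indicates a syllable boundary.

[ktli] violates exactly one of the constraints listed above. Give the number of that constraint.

[ktli]: syllable 1 onset /ktl/ has 3 consonants (> 2).
This is a violation of constraint 3: "An onset contains at most 2 consonants."
The remaining constraints (1, 2, 4) are satisfied.

3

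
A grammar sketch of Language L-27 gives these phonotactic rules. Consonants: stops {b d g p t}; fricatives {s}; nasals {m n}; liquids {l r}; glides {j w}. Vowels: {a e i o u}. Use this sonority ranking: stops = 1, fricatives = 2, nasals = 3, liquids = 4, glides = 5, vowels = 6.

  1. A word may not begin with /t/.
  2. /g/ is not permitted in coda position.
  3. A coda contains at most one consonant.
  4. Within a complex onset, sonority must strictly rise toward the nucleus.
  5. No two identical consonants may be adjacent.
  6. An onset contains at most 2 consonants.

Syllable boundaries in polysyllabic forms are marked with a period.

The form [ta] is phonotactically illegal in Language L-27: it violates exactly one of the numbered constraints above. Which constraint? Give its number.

1

[ta]: word begins with /t/.
This is a violation of constraint 1: "A word may not begin with /t/."
The remaining constraints (2, 3, 4, 5, 6) are satisfied.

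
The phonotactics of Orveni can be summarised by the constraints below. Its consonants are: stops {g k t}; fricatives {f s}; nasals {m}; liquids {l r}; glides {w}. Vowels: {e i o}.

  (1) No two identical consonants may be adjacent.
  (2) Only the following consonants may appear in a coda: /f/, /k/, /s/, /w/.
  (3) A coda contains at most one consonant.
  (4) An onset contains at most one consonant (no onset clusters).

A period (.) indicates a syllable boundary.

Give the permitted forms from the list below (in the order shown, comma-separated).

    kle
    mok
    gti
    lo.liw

mok, lo.liw

kle — violates constraint 4: syllable 1 onset /kl/ has 2 consonants (> 1) → not permitted
mok — σ1 onset /m/, coda /k/ ok → permitted
gti — violates constraint 4: syllable 1 onset /gt/ has 2 consonants (> 1) → not permitted
lo.liw — σ1 onset /l/, coda /∅/ ok; σ2 onset /l/, coda /w/ ok → permitted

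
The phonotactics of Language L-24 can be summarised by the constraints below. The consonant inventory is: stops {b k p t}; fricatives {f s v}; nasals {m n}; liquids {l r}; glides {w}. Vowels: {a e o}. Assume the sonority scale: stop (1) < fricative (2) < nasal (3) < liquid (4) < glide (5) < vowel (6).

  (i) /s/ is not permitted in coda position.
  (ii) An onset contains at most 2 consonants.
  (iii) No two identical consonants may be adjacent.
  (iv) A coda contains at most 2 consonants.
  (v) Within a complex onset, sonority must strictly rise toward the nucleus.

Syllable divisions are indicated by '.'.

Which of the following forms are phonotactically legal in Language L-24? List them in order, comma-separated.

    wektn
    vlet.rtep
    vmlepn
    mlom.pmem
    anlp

wektn — violates constraint (iv): syllable 1 coda /ktn/ has 3 consonants (> 2) → phonotactically illegal
vlet.rtep — violates constraint (v): syllable 2 onset /rt/: /r/ (liquid, 4) → /t/ (stop, 1) does not rise → phonotactically illegal
vmlepn — violates constraint (ii): syllable 1 onset /vml/ has 3 consonants (> 2) → phonotactically illegal
mlom.pmem — σ1 onset /ml/ (3→4 rises), coda /m/ ok; σ2 onset /pm/ (1→3 rises), coda /m/ ok → phonotactically legal
anlp — violates constraint (iv): syllable 1 coda /nlp/ has 3 consonants (> 2) → phonotactically illegal

mlom.pmem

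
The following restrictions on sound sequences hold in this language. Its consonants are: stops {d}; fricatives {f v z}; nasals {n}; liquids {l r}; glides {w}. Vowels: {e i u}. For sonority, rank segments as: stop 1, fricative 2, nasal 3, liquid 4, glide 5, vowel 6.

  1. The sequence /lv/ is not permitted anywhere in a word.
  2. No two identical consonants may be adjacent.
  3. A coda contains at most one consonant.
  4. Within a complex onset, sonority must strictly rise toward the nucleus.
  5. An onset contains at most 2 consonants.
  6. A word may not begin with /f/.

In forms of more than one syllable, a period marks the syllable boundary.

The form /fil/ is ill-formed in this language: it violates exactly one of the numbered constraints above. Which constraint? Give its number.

/fil/: word begins with /f/.
This is a violation of constraint 6: "A word may not begin with /f/."
The remaining constraints (1, 2, 3, 4, 5) are satisfied.

6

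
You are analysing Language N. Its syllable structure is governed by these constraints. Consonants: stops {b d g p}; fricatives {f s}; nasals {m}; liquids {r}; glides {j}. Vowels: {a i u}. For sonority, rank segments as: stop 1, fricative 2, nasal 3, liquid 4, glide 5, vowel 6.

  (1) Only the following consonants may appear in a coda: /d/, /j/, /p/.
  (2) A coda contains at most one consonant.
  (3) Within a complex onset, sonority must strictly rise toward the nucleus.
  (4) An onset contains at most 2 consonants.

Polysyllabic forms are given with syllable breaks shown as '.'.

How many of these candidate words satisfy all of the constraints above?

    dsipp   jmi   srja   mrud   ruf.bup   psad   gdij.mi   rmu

dsipp — violates constraint 2: syllable 1 coda /pp/ has 2 consonants (> 1) → illicit
jmi — violates constraint 3: syllable 1 onset /jm/: /j/ (glide, 5) → /m/ (nasal, 3) does not rise → illicit
srja — violates constraint 4: syllable 1 onset /srj/ has 3 consonants (> 2) → illicit
mrud — σ1 onset /mr/ (3→4 rises), coda /d/ ok → licit
ruf.bup — violates constraint 1: syllable 1 coda contains /f/, which is not a licensed coda consonant → illicit
psad — σ1 onset /ps/ (1→2 rises), coda /d/ ok → licit
gdij.mi — violates constraint 3: syllable 1 onset /gd/: /g/ (stop, 1) → /d/ (stop, 1) does not rise → illicit
rmu — violates constraint 3: syllable 1 onset /rm/: /r/ (liquid, 4) → /m/ (nasal, 3) does not rise → illicit
Licit: mrud, psad → 2.

2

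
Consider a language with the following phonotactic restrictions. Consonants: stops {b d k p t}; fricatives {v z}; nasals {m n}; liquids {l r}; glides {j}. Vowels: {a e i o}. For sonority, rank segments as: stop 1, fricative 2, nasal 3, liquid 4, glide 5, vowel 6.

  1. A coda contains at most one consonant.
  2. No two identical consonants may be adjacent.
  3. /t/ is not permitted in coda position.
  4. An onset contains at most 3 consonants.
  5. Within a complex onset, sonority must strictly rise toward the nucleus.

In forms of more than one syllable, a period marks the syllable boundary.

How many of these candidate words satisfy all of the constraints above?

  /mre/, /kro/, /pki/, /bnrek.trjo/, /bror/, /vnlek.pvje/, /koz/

6

/mre/ — σ1 onset /mr/ (3→4 rises), coda /∅/ ok → licit
/kro/ — σ1 onset /kr/ (1→4 rises), coda /∅/ ok → licit
/pki/ — violates constraint 5: syllable 1 onset /pk/: /p/ (stop, 1) → /k/ (stop, 1) does not rise → illicit
/bnrek.trjo/ — σ1 onset /bnr/ (1→3→4 rises), coda /k/ ok; σ2 onset /trj/ (1→4→5 rises), coda /∅/ ok → licit
/bror/ — σ1 onset /br/ (1→4 rises), coda /r/ ok → licit
/vnlek.pvje/ — σ1 onset /vnl/ (2→3→4 rises), coda /k/ ok; σ2 onset /pvj/ (1→2→5 rises), coda /∅/ ok → licit
/koz/ — σ1 onset /k/, coda /z/ ok → licit
Licit: /mre/, /kro/, /bnrek.trjo/, /bror/, /vnlek.pvje/, /koz/ → 6.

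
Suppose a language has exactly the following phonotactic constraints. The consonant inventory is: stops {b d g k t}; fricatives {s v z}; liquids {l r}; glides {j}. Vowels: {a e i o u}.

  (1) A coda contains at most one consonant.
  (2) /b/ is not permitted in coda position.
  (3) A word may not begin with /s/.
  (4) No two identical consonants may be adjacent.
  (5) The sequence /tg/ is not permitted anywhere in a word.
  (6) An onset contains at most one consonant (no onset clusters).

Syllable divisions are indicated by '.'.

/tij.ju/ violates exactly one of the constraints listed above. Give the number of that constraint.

/tij.ju/: adjacent identical consonants /jj/.
This is a violation of constraint 4: "No two identical consonants may be adjacent."
The remaining constraints (1, 2, 3, 5, 6) are satisfied.

4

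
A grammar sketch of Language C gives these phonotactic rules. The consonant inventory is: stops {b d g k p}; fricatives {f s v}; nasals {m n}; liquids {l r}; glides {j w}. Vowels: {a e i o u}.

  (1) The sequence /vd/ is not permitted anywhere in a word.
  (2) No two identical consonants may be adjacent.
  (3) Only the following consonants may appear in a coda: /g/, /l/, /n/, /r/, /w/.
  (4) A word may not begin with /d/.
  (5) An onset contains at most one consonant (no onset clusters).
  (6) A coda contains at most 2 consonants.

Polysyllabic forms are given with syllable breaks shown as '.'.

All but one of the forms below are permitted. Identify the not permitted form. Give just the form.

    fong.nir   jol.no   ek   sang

fong.nir — σ1 onset /f/, coda /ng/ (2C) ok; σ2 onset /n/, coda /r/ ok → permitted
jol.no — σ1 onset /j/, coda /l/ ok; σ2 onset /n/, coda /∅/ ok → permitted
ek — violates constraint 3: syllable 1 coda contains /k/, which is not a licensed coda consonant → not permitted
sang — σ1 onset /s/, coda /ng/ (2C) ok → permitted

ek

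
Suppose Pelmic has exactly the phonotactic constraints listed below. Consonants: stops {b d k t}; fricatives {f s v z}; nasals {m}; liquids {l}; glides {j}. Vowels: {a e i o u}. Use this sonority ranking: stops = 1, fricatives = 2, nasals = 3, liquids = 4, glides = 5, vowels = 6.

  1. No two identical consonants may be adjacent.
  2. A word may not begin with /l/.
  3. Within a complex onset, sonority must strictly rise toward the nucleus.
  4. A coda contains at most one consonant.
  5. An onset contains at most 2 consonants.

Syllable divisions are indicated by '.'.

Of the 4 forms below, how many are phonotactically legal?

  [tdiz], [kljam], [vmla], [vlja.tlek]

0

[tdiz] — violates constraint 3: syllable 1 onset /td/: /t/ (stop, 1) → /d/ (stop, 1) does not rise → phonotactically illegal
[kljam] — violates constraint 5: syllable 1 onset /klj/ has 3 consonants (> 2) → phonotactically illegal
[vmla] — violates constraint 5: syllable 1 onset /vml/ has 3 consonants (> 2) → phonotactically illegal
[vlja.tlek] — violates constraint 5: syllable 1 onset /vlj/ has 3 consonants (> 2) → phonotactically illegal
No form is phonotactically legal → 0.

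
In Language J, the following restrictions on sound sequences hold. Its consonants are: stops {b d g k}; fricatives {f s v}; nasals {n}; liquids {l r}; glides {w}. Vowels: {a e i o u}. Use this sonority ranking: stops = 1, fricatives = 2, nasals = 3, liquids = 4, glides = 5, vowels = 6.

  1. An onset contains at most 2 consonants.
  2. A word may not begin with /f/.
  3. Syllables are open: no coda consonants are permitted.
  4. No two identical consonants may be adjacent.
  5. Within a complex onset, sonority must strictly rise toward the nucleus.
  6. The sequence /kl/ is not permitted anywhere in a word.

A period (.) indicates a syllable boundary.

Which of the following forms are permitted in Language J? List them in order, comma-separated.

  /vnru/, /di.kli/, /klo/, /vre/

/vre/

/vnru/ — violates constraint 1: syllable 1 onset /vnr/ has 3 consonants (> 2) → not permitted
/di.kli/ — violates constraint 6: contains banned sequence /kl/ → not permitted
/klo/ — violates constraint 6: contains banned sequence /kl/ → not permitted
/vre/ — σ1 onset /vr/ (2→4 rises), coda /∅/ ok → permitted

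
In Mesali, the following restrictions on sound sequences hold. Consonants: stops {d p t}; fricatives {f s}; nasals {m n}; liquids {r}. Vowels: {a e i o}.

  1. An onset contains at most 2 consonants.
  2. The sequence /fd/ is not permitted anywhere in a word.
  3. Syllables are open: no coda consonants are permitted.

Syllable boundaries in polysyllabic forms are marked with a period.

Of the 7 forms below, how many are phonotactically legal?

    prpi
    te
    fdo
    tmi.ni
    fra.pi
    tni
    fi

prpi — violates constraint 1: syllable 1 onset /prp/ has 3 consonants (> 2) → phonotactically illegal
te — σ1 onset /t/, coda /∅/ ok → phonotactically legal
fdo — violates constraint 2: contains banned sequence /fd/ → phonotactically illegal
tmi.ni — σ1 onset /tm/ (2C), coda /∅/ ok; σ2 onset /n/, coda /∅/ ok → phonotactically legal
fra.pi — σ1 onset /fr/ (2C), coda /∅/ ok; σ2 onset /p/, coda /∅/ ok → phonotactically legal
tni — σ1 onset /tn/ (2C), coda /∅/ ok → phonotactically legal
fi — σ1 onset /f/, coda /∅/ ok → phonotactically legal
Phonotactically legal: te, tmi.ni, fra.pi, tni, fi → 5.

5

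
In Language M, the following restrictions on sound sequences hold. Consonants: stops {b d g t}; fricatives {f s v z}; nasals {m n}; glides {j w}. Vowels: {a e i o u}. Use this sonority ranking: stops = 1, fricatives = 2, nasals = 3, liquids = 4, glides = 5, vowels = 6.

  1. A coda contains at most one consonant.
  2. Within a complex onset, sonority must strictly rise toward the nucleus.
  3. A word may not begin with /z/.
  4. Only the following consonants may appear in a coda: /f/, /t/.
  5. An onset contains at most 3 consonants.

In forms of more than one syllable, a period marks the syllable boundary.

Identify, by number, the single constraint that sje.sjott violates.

1

sje.sjott: syllable 2 coda /tt/ has 2 consonants (> 1).
This is a violation of constraint 1: "A coda contains at most one consonant."
The remaining constraints (2, 3, 4, 5) are satisfied.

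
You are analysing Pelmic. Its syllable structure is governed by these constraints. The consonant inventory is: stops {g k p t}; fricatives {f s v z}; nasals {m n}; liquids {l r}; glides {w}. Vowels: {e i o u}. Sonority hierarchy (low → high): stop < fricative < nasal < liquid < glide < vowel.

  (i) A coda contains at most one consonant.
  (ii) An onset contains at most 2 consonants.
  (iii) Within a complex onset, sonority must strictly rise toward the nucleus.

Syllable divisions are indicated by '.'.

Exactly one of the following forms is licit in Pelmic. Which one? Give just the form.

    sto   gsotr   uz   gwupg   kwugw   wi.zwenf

uz

sto — violates constraint (iii): syllable 1 onset /st/: /s/ (fricative, 2) → /t/ (stop, 1) does not rise → illicit
gsotr — violates constraint (i): syllable 1 coda /tr/ has 2 consonants (> 1) → illicit
uz — σ1 onset /∅/, coda /z/ ok → licit
gwupg — violates constraint (i): syllable 1 coda /pg/ has 2 consonants (> 1) → illicit
kwugw — violates constraint (i): syllable 1 coda /gw/ has 2 consonants (> 1) → illicit
wi.zwenf — violates constraint (i): syllable 2 coda /nf/ has 2 consonants (> 1) → illicit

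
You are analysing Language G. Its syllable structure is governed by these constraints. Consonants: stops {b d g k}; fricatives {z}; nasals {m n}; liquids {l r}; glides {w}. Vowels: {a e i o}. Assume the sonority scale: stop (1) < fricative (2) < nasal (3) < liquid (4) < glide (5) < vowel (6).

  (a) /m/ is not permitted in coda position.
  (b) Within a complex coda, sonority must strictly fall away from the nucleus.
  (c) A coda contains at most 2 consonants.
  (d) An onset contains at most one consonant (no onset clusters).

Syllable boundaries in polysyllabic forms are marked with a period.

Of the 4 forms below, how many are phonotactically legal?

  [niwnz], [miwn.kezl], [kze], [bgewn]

0

[niwnz] — violates constraint (c): syllable 1 coda /wnz/ has 3 consonants (> 2) → phonotactically illegal
[miwn.kezl] — violates constraint (b): syllable 2 coda /zl/: /z/ (fricative, 2) → /l/ (liquid, 4) does not fall → phonotactically illegal
[kze] — violates constraint (d): syllable 1 onset /kz/ has 2 consonants (> 1) → phonotactically illegal
[bgewn] — violates constraint (d): syllable 1 onset /bg/ has 2 consonants (> 1) → phonotactically illegal
No form is phonotactically legal → 0.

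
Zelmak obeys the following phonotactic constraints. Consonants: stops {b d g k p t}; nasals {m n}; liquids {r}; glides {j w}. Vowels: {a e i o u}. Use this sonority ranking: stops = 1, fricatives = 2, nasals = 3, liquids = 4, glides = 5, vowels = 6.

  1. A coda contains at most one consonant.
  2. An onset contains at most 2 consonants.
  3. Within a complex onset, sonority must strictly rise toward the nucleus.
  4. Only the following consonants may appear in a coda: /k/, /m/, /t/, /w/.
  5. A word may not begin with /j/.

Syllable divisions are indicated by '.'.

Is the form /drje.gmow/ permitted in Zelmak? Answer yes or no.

/drje.gmow/ — violates constraint 2: syllable 1 onset /drj/ has 3 consonants (> 2) → not permitted

no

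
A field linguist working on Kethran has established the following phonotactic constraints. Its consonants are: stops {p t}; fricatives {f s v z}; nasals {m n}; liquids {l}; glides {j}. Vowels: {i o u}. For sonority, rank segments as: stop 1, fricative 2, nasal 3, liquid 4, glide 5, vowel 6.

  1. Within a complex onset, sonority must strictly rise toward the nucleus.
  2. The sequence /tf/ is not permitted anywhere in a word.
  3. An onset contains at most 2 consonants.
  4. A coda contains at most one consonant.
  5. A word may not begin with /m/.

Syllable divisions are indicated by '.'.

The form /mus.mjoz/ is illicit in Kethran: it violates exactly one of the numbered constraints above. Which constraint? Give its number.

5

/mus.mjoz/: word begins with /m/.
This is a violation of constraint 5: "A word may not begin with /m/."
The remaining constraints (1, 2, 3, 4) are satisfied.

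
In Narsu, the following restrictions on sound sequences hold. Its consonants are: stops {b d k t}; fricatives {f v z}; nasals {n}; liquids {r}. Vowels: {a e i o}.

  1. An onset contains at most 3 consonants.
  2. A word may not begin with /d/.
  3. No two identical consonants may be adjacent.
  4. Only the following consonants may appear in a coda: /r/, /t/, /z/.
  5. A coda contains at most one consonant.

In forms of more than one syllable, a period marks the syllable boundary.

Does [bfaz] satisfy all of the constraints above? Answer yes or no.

yes

[bfaz] — σ1 onset /bf/ (2C), coda /z/ ok → well-formed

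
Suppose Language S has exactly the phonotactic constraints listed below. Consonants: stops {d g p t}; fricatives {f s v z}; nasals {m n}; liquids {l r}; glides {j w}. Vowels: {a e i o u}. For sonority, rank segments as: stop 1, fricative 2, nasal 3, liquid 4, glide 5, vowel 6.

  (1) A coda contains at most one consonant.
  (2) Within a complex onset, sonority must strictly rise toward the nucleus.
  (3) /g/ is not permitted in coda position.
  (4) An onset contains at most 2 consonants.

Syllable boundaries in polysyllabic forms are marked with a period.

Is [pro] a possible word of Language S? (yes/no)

[pro] — σ1 onset /pr/ (1→4 rises), coda /∅/ ok → well-formed

yes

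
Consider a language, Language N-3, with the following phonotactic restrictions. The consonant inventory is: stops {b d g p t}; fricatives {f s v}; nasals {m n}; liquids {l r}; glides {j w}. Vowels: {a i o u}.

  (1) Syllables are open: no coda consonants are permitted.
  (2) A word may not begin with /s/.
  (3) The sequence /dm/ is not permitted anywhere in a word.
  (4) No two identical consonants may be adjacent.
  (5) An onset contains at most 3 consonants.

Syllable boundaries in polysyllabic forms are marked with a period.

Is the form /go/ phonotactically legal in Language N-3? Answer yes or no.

yes

/go/ — σ1 onset /g/, coda /∅/ ok → phonotactically legal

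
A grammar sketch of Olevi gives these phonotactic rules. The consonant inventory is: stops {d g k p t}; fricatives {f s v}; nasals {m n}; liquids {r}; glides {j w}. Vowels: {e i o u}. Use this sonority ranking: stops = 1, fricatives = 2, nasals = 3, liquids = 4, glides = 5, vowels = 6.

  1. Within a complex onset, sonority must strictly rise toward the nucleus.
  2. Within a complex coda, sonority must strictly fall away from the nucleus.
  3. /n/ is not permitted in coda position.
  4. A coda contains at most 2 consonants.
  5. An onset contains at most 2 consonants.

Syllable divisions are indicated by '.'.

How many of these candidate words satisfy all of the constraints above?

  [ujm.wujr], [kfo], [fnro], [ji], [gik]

4

[ujm.wujr] — σ1 onset /∅/, coda /jm/ (5→3 falls) ok; σ2 onset /w/, coda /jr/ (5→4 falls) ok → licit
[kfo] — σ1 onset /kf/ (1→2 rises), coda /∅/ ok → licit
[fnro] — violates constraint 5: syllable 1 onset /fnr/ has 3 consonants (> 2) → illicit
[ji] — σ1 onset /j/, coda /∅/ ok → licit
[gik] — σ1 onset /g/, coda /k/ ok → licit
Licit: [ujm.wujr], [kfo], [ji], [gik] → 4.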